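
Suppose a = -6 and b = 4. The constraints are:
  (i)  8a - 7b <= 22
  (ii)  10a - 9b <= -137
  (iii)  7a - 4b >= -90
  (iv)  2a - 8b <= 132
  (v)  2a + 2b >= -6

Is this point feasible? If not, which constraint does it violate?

not feasible — violates (ii)

Constraint (ii): 10a - 9b = -96, which is not ≤ -137. All other constraints are satisfied.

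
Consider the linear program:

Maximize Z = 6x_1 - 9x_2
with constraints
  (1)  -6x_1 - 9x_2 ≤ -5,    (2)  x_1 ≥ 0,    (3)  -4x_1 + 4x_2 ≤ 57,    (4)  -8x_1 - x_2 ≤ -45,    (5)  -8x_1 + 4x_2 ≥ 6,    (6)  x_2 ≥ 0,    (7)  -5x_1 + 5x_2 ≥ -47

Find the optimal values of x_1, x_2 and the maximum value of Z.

The binding constraints are -8x_1 - x_2 = -45 and -8x_1 + 4x_2 = 6.
Solving simultaneously gives x_1 = 87/20, x_2 = 51/5.

x_1 = 87/20, x_2 = 51/5, maximum Z = -657/10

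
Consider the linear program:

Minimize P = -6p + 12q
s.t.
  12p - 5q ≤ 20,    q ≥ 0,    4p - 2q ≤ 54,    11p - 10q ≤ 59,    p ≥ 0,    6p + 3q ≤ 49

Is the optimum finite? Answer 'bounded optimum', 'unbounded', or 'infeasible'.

bounded optimum

Corner points and P = -6p + 12q:
  (5/3, 0) → P = -10
  (305/66, 78/11) → P = 631/11
  (0, 0) → P = 0
  (0, 49/3) → P = 196
The feasible region has finitely many vertices and no improving ray; the minimum is -10 at (5/3, 0).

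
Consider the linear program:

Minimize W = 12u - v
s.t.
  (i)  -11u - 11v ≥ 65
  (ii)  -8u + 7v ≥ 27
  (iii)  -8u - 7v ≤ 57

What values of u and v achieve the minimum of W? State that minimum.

Corner points and W = 12u - v:
  (-752/165, -223/165) → W = -8801/165
  (-172/11, 107/11) → W = -2171/11
  (-21/4, -15/7) → W = -426/7

The optimum lies where -11u - 11v = 65 and -8u - 7v = 57.
Solving simultaneously gives u = -172/11, v = 107/11.

u = -172/11, v = 107/11, minimum W = -2171/11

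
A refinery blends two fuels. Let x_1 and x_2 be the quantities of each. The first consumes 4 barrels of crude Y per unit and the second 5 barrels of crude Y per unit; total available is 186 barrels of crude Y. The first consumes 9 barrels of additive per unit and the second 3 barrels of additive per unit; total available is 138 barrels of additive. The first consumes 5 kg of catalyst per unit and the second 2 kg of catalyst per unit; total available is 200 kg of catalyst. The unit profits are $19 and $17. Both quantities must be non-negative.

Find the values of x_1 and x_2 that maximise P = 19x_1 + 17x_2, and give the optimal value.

Extreme points and P = 19x_1 + 17x_2:
  (0, 0) → P = 0
  (0, 186/5) → P = 3162/5
  (46/3, 0) → P = 874/3
  (4, 34) → P = 654

The binding constraints are 4x_1 + 5x_2 = 186 and 9x_1 + 3x_2 = 138.
Solving simultaneously gives x_1 = 4, x_2 = 34.

x_1 = 4, x_2 = 34, maximum P = 654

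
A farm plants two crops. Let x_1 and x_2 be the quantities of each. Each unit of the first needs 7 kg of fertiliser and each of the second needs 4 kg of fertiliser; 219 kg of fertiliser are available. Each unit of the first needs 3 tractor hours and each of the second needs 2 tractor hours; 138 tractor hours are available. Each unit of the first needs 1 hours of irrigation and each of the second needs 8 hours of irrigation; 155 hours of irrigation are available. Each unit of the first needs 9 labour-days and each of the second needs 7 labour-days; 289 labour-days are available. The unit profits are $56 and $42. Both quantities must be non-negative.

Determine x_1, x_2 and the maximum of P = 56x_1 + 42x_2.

x_1 = 29, x_2 = 4, maximum P = 1792

Feasible corners and P = 56x_1 + 42x_2:
  (0, 0) → P = 0
  (0, 155/8) → P = 3255/4
  (219/7, 0) → P = 1752
  (29, 4) → P = 1792
  (1227/65, 1106/65) → P = 115164/65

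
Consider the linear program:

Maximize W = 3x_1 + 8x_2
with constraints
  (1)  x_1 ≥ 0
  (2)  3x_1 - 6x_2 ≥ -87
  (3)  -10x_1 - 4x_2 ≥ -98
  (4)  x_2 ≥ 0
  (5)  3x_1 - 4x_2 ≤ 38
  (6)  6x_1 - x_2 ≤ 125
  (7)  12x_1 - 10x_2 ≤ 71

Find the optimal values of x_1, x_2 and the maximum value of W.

x_1 = 10/3, x_2 = 97/6, maximum W = 418/3

Corner points and W = 3x_1 + 8x_2:
  (0, 29/2) → W = 116
  (0, 0) → W = 0
  (10/3, 97/6) → W = 418/3
  (316/37, 233/74) → W = 1880/37
  (71/12, 0) → W = 71/4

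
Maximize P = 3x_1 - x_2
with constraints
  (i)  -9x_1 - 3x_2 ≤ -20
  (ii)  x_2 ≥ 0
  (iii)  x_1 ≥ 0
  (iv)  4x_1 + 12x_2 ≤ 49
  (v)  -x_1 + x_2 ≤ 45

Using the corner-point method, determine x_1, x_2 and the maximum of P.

x_1 = 49/4, x_2 = 0, maximum P = 147/4

Feasible corners and P = 3x_1 - x_2:
  (20/9, 0) → P = 20/3
  (31/32, 361/96) → P = -41/48
  (49/4, 0) → P = 147/4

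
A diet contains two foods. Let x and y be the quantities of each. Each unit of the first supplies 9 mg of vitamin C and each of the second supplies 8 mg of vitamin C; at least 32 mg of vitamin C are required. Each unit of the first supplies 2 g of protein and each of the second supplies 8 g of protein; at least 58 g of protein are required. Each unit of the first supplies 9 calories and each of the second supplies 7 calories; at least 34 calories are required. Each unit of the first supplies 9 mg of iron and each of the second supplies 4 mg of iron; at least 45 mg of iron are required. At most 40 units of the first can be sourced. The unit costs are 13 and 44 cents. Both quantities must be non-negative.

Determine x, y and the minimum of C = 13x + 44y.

Corner points and C = 13x + 44y:
  (0, 45/4) → C = 495
  (29, 0) → C = 377
  (40, 0) → C = 520
  (2, 27/4) → C = 323
The feasible region is unbounded (it extends along (0, 1)), but C strictly increases along every unbounded feasible direction, so there is no improving ray and the minimum is attained at a vertex.

x = 2, y = 27/4, minimum C = 323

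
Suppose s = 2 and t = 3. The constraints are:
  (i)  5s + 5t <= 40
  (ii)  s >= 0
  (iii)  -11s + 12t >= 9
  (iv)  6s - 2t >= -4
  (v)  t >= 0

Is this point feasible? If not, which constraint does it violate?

(i): 25 ≤ 40 ✓
(ii): 2 ≥ 0 ✓
(iii): 14 ≥ 9 ✓
(iv): 6 ≥ -4 ✓
(v): 3 ≥ 0 ✓

feasible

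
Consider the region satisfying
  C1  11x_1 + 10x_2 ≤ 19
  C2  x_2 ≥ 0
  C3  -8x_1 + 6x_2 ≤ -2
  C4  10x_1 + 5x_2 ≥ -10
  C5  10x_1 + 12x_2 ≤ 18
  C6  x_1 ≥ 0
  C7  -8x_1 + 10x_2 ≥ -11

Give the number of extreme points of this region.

5

Of the 21 pairwise boundary intersections, those satisfying every inequality are:
  (3/2, 1/4)
  (30/19, 31/190)
  (1/4, 0)
  (11/8, 0)
  (11/13, 31/39)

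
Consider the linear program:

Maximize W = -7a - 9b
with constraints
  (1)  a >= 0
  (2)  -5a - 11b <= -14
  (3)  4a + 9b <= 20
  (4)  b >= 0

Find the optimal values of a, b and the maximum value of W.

Corner points and W = -7a - 9b:
  (0, 14/11) → W = -126/11
  (0, 20/9) → W = -20
  (14/5, 0) → W = -98/5
  (5, 0) → W = -35

a = 0, b = 14/11, maximum W = -126/11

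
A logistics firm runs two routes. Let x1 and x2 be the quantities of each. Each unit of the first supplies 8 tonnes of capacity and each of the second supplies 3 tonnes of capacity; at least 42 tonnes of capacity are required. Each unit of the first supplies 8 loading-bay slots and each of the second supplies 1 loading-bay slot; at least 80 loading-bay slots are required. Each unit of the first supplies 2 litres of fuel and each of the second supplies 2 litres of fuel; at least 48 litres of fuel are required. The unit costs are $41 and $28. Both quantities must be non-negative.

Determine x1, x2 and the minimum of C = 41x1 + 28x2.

x1 = 8, x2 = 16, minimum C = 776

Feasible corners and C = 41x1 + 28x2:
  (0, 80) → C = 2240
  (24, 0) → C = 984
  (8, 16) → C = 776
The feasible region is unbounded (it extends along (0, 1), (1, 0)), but C strictly increases along every unbounded feasible direction, so there is no improving ray and the minimum is attained at a vertex.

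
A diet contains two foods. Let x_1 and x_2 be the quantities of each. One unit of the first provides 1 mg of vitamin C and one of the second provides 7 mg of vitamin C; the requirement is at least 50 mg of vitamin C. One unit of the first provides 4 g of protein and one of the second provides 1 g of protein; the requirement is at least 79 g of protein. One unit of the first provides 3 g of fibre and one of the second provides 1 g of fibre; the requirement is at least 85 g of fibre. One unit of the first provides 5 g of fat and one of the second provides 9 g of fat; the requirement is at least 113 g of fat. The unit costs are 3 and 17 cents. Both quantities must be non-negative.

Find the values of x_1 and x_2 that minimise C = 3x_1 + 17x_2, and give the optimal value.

Vertices and C = 3x_1 + 17x_2:
  (0, 85) → C = 1445
  (50, 0) → C = 150
  (109/4, 13/4) → C = 137
The feasible region is unbounded (it extends along (0, 1), (1, 0)), but C strictly increases along every unbounded feasible direction, so there is no improving ray and the minimum is attained at a vertex.

x_1 = 109/4, x_2 = 13/4, minimum C = 137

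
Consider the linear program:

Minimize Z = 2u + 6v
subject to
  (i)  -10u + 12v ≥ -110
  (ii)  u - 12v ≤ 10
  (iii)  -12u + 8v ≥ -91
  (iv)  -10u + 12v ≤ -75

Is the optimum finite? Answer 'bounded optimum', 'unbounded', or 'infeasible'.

bounded optimum

Corner points and Z = 2u + 6v:
  (253/34, -29/136) → Z = 925/68
  (65/9, -25/108) → Z = 235/18
  (123/16, 5/32) → Z = 261/16
The feasible region has finitely many vertices and no improving ray; the minimum is 235/18 at (65/9, -25/108).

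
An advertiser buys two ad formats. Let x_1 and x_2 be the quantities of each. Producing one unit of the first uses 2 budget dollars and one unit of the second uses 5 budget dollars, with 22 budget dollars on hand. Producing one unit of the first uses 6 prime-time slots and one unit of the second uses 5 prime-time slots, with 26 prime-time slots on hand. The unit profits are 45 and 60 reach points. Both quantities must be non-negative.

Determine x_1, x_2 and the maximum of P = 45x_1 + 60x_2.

Extreme points and P = 45x_1 + 60x_2:
  (0, 0) → P = 0
  (0, 22/5) → P = 264
  (13/3, 0) → P = 195
  (1, 4) → P = 285

The optimum lies where 2x_1 + 5x_2 = 22 and 6x_1 + 5x_2 = 26.
Solving simultaneously gives x_1 = 1, x_2 = 4.

x_1 = 1, x_2 = 4, maximum P = 285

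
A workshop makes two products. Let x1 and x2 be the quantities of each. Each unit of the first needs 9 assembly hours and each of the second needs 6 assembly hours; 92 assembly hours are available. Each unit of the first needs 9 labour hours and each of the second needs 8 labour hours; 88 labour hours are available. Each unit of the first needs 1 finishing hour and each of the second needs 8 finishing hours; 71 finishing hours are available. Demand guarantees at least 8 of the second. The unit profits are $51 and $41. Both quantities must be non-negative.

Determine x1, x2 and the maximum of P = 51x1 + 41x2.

Corner points and P = 51x1 + 41x2:
  (0, 71/8) → P = 2911/8
  (0, 8) → P = 328
  (17/8, 551/64) → P = 29527/64
  (8/3, 8) → P = 464

The optimum lies where 9x1 + 8x2 = 88 and x2 = 8.
Solving simultaneously gives x1 = 8/3, x2 = 8.

x1 = 8/3, x2 = 8, maximum P = 464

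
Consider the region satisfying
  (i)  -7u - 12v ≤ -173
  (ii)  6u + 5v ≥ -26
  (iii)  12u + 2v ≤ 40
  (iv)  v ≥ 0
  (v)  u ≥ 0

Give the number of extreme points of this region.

3

Intersecting each pair of boundary lines and keeping only the points that satisfy every inequality leaves:
  (67/65, 898/65)
  (0, 173/12)
  (0, 20)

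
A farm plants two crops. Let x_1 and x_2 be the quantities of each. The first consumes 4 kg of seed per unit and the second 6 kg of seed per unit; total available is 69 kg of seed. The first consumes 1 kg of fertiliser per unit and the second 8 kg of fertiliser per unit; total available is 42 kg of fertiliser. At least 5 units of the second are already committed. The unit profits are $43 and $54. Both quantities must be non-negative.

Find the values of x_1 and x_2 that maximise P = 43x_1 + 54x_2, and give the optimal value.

Feasible corners and P = 43x_1 + 54x_2:
  (0, 21/4) → P = 567/2
  (0, 5) → P = 270
  (2, 5) → P = 356

The binding constraints are x_1 + 8x_2 = 42 and x_2 = 5.
Solving simultaneously gives x_1 = 2, x_2 = 5.

x_1 = 2, x_2 = 5, maximum P = 356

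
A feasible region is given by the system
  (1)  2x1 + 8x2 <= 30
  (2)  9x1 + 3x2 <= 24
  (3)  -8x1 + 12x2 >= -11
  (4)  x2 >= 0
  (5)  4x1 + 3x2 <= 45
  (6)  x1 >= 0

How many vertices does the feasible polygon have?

The feasible vertices (each the meet of two boundaries and inside every other half-plane) are:
  (17/11, 37/11)
  (0, 15/4)
  (107/44, 31/44)
  (11/8, 0)
  (0, 0)

5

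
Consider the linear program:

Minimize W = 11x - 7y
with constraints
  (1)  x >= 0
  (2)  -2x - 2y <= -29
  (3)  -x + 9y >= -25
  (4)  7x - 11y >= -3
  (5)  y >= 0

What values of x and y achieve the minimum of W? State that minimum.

x = 313/36, y = 209/36, minimum W = 55

Corner points and W = 11x - 7y:
  (313/36, 209/36) → W = 55
  (29/2, 0) → W = 319/2
  (25, 0) → W = 275
The feasible region is unbounded (it extends along (11, 7), (9, 1)), but W strictly increases along every unbounded feasible direction, so there is no improving ray and the minimum is attained at a vertex.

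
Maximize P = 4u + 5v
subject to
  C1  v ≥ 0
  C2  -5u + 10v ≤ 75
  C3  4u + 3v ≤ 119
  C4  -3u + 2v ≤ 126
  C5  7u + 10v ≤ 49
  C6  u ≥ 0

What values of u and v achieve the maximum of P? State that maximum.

u = 7, v = 0, maximum P = 28

Corner points and P = 4u + 5v:
  (7, 0) → P = 28
  (0, 0) → P = 0
  (0, 49/10) → P = 49/2

At the optimal vertex, v = 0 and 7u + 10v = 49.
Solving simultaneously gives u = 7, v = 0.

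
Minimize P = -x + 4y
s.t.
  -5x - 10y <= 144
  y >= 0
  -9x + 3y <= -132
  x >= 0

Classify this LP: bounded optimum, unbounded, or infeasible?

From the feasible point (44/3, 0), moving in the direction (1, 0) keeps every constraint satisfied while P decreases without bound.

unbounded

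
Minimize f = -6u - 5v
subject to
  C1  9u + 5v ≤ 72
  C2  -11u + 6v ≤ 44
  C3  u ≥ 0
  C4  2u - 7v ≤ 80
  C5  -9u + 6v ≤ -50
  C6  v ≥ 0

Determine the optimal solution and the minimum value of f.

u = 62/9, v = 2, minimum f = -154/3

Corner points and f = -6u - 5v:
  (62/9, 2) → f = -154/3
  (8, 0) → f = -48
  (50/9, 0) → f = -100/3

At the optimal vertex, 9u + 5v = 72 and -9u + 6v = -50.
Solving simultaneously gives u = 62/9, v = 2.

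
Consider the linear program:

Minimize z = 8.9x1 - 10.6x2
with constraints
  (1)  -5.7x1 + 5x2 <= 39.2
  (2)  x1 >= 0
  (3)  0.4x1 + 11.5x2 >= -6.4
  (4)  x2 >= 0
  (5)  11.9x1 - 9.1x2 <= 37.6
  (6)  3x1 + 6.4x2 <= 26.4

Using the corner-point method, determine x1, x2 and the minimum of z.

Extreme points and z = 8.9x1 - 10.6x2:
  (0, 0) → z = 0
  (0, 33/8) → z = -1749/40
  (376/119, 0) → z = 16732/595
  (24044/5173, 10068/5173) → z = 76622/3695

x1 = 0, x2 = 4.125, minimum z = -43.725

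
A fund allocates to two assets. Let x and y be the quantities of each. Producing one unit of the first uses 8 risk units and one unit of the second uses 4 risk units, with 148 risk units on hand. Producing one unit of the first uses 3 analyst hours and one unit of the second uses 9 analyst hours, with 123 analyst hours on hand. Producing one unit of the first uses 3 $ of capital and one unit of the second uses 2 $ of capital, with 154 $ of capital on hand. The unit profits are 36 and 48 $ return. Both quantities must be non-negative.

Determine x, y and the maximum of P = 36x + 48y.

x = 14, y = 9, maximum P = 936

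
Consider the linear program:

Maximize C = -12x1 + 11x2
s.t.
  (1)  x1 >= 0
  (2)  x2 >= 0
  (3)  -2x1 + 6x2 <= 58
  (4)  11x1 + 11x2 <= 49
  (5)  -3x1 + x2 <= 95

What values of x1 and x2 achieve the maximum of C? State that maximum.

Extreme points and C = -12x1 + 11x2:
  (0, 0) → C = 0
  (0, 49/11) → C = 49
  (49/11, 0) → C = -588/11

x1 = 0, x2 = 49/11, maximum C = 49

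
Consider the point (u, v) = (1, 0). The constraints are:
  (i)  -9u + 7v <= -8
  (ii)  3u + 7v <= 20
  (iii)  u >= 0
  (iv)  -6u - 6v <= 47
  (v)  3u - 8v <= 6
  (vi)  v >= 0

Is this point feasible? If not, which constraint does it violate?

(i): -9 ≤ -8 ✓
(ii): 3 ≤ 20 ✓
(iii): 1 ≥ 0 ✓
(iv): -6 ≤ 47 ✓
(v): 3 ≤ 6 ✓
(vi): 0 ≥ 0 ✓

feasible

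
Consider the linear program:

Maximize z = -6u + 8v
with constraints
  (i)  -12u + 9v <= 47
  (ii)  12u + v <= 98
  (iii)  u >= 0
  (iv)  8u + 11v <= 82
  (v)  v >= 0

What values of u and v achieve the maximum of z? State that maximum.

Vertices and z = -6u + 8v:
  (0, 47/9) → z = 376/9
  (13/12, 20/3) → z = 281/6
  (249/31, 50/31) → z = -1094/31
  (49/6, 0) → z = -49
  (0, 0) → z = 0

The optimum lies where -12u + 9v = 47 and 8u + 11v = 82.
Solving simultaneously gives u = 13/12, v = 20/3.

u = 13/12, v = 20/3, maximum z = 281/6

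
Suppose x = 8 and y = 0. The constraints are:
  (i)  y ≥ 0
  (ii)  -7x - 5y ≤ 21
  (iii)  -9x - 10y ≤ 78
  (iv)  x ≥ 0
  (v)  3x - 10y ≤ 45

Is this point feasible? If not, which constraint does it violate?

feasible

(i): 0 ≥ 0 ✓
(ii): -56 ≤ 21 ✓
(iii): -72 ≤ 78 ✓
(iv): 8 ≥ 0 ✓
(v): 24 ≤ 45 ✓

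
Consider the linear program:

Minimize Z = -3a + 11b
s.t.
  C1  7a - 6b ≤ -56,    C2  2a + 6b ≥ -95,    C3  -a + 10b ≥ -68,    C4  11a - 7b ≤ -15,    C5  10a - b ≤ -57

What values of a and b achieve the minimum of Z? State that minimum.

Extreme points and Z = -3a + 11b:
  (-121/8, -133/16) → Z = -737/16
  (-286/53, 161/53) → Z = 2629/53
  (-271/13, -231/26) → Z = -915/26
The feasible region is unbounded (it extends along (1, 10), (-3, 1)), but Z strictly increases along every unbounded feasible direction, so there is no improving ray and the minimum is attained at a vertex.

At the optimal vertex, 7a - 6b = -56 and -a + 10b = -68.
Solving simultaneously gives a = -121/8, b = -133/16.

a = -121/8, b = -133/16, minimum Z = -737/16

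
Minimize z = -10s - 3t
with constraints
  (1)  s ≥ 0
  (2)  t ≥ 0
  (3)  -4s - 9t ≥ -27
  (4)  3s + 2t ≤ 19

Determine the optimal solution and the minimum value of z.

Vertices and z = -10s - 3t:
  (0, 0) → z = 0
  (0, 3) → z = -9
  (19/3, 0) → z = -190/3
  (117/19, 5/19) → z = -1185/19

s = 19/3, t = 0, minimum z = -190/3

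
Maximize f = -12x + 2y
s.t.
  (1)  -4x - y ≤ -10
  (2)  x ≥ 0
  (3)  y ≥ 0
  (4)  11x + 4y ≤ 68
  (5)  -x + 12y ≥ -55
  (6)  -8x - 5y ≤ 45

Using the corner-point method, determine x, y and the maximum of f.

x = 0, y = 17, maximum f = 34

Extreme points and f = -12x + 2y:
  (0, 10) → f = 20
  (5/2, 0) → f = -30
  (0, 17) → f = 34
  (68/11, 0) → f = -816/11

At the optimal vertex, x = 0 and 11x + 4y = 68.
Solving simultaneously gives x = 0, y = 17.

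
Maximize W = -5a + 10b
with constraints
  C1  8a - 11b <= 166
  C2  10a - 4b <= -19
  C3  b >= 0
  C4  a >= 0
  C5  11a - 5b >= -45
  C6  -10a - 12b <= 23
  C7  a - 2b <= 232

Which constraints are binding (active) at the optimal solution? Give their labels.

Corner points and W = -5a + 10b:
  (0, 19/4) → W = 95/2
  (85/6, 241/6) → W = 1985/6
  (0, 9) → W = 90

The maximum is at (85/6, 241/6). Substituting into each constraint, equality holds for C2 and C5; the remaining constraints have slack.

C2 and C5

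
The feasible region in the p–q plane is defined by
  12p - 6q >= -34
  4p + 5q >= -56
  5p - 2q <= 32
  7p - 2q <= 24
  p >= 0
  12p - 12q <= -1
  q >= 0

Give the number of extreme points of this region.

Pairwise boundary intersections that survive every other constraint:
  (106/9, 263/9)
  (0, 17/3)
  (29/6, 59/12)
  (0, 1/12)

4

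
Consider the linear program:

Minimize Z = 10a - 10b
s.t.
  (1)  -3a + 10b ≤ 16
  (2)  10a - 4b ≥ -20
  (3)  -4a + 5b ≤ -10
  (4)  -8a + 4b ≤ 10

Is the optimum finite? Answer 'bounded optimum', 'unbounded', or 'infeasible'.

bounded optimum

Vertices and Z = 10a - 10b:
  (36/5, 94/25) → Z = 172/5
  (-5, -15/2) → Z = 25
  (-15/4, -5) → Z = 25/2
The feasible region has finitely many vertices and no improving ray; the minimum is 25/2 at (-15/4, -5).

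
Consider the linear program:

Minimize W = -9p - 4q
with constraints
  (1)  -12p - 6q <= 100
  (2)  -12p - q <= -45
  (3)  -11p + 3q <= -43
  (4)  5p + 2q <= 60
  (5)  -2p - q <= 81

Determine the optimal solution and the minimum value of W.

Feasible corners and W = -9p - 4q:
  (37/6, -29) → W = 121/2
  (280/3, -610/3) → W = -80/3
  (178/47, -21/47) → W = -1518/47
  (266/37, 445/37) → W = -4174/37

The binding constraints are -11p + 3q = -43 and 5p + 2q = 60.
Solving simultaneously gives p = 266/37, q = 445/37.

p = 266/37, q = 445/37, minimum W = -4174/37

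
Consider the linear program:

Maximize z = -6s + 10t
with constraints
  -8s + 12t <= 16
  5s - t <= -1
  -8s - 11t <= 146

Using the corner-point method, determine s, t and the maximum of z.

Extreme points and z = -6s + 10t:
  (1/13, 18/13) → z = 174/13
  (-241/23, -130/23) → z = 146/23
  (-157/63, -722/63) → z = -6278/63

The optimum lies where -8s + 12t = 16 and 5s - t = -1.
Solving simultaneously gives s = 1/13, t = 18/13.

s = 1/13, t = 18/13, maximum z = 174/13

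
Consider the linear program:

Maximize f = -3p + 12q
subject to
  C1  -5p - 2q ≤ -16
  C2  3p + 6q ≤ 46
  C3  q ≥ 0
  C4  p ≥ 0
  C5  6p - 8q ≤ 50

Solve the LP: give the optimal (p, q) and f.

Vertices and f = -3p + 12q:
  (1/6, 91/12) → f = 181/2
  (16/5, 0) → f = -48/5
  (167/15, 21/10) → f = -41/5
  (25/3, 0) → f = -25

p = 1/6, q = 91/12, maximum f = 181/2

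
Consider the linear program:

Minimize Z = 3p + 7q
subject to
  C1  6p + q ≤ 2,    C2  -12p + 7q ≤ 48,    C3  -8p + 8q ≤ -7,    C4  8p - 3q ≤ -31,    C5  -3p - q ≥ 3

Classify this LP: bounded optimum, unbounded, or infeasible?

unbounded

From the feasible point (-433/40, -117/10), moving in the direction (-7, -12) keeps every constraint satisfied while Z decreases without bound.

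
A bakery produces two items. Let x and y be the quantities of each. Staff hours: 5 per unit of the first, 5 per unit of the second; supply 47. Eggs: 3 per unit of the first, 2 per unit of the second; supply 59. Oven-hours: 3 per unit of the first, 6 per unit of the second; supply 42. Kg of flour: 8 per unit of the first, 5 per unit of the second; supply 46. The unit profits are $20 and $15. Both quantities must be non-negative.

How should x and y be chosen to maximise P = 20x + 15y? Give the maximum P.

Corner points and P = 20x + 15y:
  (0, 0) → P = 0
  (0, 7) → P = 105
  (23/4, 0) → P = 115
  (2, 6) → P = 130

At the optimal vertex, 3x + 6y = 42 and 8x + 5y = 46.
Solving simultaneously gives x = 2, y = 6.

x = 2, y = 6, maximum P = 130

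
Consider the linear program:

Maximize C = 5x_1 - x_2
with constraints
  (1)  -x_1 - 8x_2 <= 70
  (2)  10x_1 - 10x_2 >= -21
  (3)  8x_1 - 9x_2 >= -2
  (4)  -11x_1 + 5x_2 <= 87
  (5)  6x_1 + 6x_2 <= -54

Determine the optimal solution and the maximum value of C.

x_1 = -2/7, x_2 = -61/7, maximum C = 51/7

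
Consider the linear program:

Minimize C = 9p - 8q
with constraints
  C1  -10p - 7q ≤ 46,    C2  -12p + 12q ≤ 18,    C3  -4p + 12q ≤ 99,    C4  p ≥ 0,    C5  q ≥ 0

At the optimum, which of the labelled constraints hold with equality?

Corner points and C = 9p - 8q:
  (81/8, 93/8) → C = -15/8
  (0, 3/2) → C = -12
  (0, 0) → C = 0
The feasible region is unbounded (it extends along (3, 1), (1, 0)), but C strictly increases along every unbounded feasible direction, so there is no improving ray and the minimum is attained at a vertex.

The minimum is at (0, 3/2). Substituting into each constraint, equality holds for C2 and C4; the remaining constraints have slack.

C2 and C4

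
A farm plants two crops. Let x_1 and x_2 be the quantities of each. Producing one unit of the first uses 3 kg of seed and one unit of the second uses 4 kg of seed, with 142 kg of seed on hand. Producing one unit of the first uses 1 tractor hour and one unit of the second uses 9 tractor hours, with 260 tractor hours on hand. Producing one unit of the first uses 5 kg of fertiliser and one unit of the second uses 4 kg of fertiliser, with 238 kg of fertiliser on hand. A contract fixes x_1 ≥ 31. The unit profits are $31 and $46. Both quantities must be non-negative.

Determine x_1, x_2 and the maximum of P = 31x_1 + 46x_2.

x_1 = 31, x_2 = 49/4, maximum P = 3049/2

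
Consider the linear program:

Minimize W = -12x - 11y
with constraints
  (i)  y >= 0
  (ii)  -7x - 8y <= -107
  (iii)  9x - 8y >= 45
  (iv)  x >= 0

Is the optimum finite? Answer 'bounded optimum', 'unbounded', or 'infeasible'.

From the feasible point (107/7, 0), moving in the direction (8, 9) keeps every constraint satisfied while W decreases without bound.

unbounded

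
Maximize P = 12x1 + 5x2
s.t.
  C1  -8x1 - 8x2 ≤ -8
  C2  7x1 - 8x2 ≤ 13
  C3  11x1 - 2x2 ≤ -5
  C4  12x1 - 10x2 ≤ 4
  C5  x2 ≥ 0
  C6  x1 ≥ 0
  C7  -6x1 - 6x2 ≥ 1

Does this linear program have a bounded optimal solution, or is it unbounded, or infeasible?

Constraints -8x1 - 8x2 ≤ -8 and -6x1 - 6x2 ≥ 1 have parallel boundaries but demand opposite sides — no point can satisfy both, so the region is empty.

infeasible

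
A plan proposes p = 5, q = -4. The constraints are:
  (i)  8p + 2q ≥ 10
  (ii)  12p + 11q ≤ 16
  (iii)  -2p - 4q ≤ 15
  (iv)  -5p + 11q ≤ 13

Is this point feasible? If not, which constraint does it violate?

(i): 32 ≥ 10 ✓
(ii): 16 ≤ 16 ✓
(iii): 6 ≤ 15 ✓
(iv): -69 ≤ 13 ✓

feasible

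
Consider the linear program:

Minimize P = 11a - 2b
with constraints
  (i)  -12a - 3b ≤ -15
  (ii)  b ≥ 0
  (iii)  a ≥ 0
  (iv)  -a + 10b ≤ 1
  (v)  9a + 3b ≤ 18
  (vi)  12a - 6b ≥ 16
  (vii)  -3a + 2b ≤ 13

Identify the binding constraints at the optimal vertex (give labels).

(ii) and (vi)

Extreme points and P = 11a - 2b:
  (2, 0) → P = 22
  (4/3, 0) → P = 44/3
  (59/31, 9/31) → P = 631/31
  (83/57, 14/57) → P = 295/19

The minimum is at (4/3, 0). Substituting into each constraint, equality holds for (ii) and (vi); the remaining constraints have slack.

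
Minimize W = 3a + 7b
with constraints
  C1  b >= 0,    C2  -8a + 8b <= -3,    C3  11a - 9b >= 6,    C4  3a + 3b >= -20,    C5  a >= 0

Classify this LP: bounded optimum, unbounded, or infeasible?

bounded optimum

Vertices and W = 3a + 7b:
  (6/11, 0) → W = 18/11
  (21/16, 15/16) → W = 21/2
The feasible region has finitely many vertices and no improving ray; the minimum is 18/11 at (6/11, 0).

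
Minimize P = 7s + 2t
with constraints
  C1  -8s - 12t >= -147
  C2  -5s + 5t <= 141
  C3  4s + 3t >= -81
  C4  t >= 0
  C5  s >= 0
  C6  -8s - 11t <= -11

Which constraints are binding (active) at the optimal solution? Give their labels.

C5 and C6

Vertices and P = 7s + 2t:
  (147/8, 0) → P = 1029/8
  (0, 49/4) → P = 49/2
  (11/8, 0) → P = 77/8
  (0, 1) → P = 2

The minimum is at (0, 1). Substituting into each constraint, equality holds for C5 and C6; the remaining constraints have slack.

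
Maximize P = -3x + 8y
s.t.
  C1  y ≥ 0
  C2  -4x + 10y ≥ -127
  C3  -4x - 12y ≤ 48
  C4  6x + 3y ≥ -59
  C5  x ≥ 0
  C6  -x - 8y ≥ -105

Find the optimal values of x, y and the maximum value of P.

x = 0, y = 105/8, maximum P = 105

Extreme points and P = -3x + 8y:
  (127/4, 0) → P = -381/4
  (0, 0) → P = 0
  (1033/21, 293/42) → P = -1927/21
  (0, 105/8) → P = 105

At the optimal vertex, x = 0 and -x - 8y = -105.
Solving simultaneously gives x = 0, y = 105/8.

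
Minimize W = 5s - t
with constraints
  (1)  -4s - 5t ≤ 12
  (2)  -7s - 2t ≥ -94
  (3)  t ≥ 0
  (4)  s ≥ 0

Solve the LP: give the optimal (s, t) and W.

Extreme points and W = 5s - t:
  (94/7, 0) → W = 470/7
  (0, 47) → W = -47
  (0, 0) → W = 0

At the optimal vertex, -7s - 2t = -94 and s = 0.
Solving simultaneously gives s = 0, t = 47.

s = 0, t = 47, minimum W = -47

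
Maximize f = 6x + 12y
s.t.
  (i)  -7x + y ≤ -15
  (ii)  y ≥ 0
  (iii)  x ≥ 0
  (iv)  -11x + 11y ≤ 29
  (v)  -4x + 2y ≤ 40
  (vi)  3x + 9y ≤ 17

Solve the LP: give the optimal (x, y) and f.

x = 17/3, y = 0, maximum f = 34

The optimum lies where y = 0 and 3x + 9y = 17.
Solving simultaneously gives x = 17/3, y = 0.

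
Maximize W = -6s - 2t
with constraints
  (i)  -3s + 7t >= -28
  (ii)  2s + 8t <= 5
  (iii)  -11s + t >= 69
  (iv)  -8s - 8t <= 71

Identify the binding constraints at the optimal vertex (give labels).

Vertices and W = -6s - 2t:
  (-547/90, 193/90) → W = 1448/45
  (-38/3, 91/24) → W = 821/12
  (-623/96, -229/96) → W = 1049/24

The maximum is at (-38/3, 91/24). Substituting into each constraint, equality holds for (ii) and (iv); the remaining constraints have slack.

(ii) and (iv)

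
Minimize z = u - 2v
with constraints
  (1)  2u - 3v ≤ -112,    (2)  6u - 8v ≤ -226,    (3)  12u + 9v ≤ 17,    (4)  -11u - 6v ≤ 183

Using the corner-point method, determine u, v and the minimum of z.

u = -583/9, v = 2383/27, minimum z = -6515/27

Extreme points and z = u - 2v:
  (-319/18, 689/27) → z = -3713/54
  (-407/15, 866/45) → z = -2953/45
  (-583/9, 2383/27) → z = -6515/27

The binding constraints are 12u + 9v = 17 and -11u - 6v = 183.
Solving simultaneously gives u = -583/9, v = 2383/27.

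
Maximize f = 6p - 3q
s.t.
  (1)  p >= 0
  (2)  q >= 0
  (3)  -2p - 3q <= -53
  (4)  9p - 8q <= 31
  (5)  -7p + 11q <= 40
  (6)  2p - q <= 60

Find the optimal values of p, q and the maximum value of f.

Extreme points and f = 6p - 3q:
  (517/43, 415/43) → f = 1857/43
  (463/43, 451/43) → f = 1425/43
  (661/43, 577/43) → f = 2235/43

The optimum lies where 9p - 8q = 31 and -7p + 11q = 40.
Solving simultaneously gives p = 661/43, q = 577/43.

p = 661/43, q = 577/43, maximum f = 2235/43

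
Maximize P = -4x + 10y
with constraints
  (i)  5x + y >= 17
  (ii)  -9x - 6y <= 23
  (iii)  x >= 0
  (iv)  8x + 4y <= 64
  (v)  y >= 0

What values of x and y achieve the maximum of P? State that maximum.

x = 1/3, y = 46/3, maximum P = 152

Vertices and P = -4x + 10y:
  (1/3, 46/3) → P = 152
  (17/5, 0) → P = -68/5
  (8, 0) → P = -32

The binding constraints are 5x + y = 17 and 8x + 4y = 64.
Solving simultaneously gives x = 1/3, y = 46/3.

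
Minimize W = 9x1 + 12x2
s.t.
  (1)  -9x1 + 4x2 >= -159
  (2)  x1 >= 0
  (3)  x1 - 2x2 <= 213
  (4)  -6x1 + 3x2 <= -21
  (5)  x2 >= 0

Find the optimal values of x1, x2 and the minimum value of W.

x1 = 7/2, x2 = 0, minimum W = 63/2

Corner points and W = 9x1 + 12x2:
  (131, 255) → W = 4239
  (53/3, 0) → W = 159
  (7/2, 0) → W = 63/2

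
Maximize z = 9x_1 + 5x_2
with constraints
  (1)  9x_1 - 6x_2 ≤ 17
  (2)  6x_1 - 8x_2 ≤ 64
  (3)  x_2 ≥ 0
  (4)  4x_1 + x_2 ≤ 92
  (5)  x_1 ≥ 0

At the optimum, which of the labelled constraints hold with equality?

(4) and (5)

Corner points and z = 9x_1 + 5x_2:
  (17/9, 0) → z = 17
  (569/33, 760/33) → z = 811/3
  (0, 0) → z = 0
  (0, 92) → z = 460

The maximum is at (0, 92). Substituting into each constraint, equality holds for (4) and (5); the remaining constraints have slack.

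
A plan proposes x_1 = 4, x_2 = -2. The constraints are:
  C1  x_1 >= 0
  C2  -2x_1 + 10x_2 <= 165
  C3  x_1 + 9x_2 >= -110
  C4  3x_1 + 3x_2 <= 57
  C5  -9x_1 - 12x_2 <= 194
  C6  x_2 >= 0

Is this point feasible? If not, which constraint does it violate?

Constraint C6: x_2 = -2, which is not ≥ 0. All other constraints are satisfied.

not feasible — violates C6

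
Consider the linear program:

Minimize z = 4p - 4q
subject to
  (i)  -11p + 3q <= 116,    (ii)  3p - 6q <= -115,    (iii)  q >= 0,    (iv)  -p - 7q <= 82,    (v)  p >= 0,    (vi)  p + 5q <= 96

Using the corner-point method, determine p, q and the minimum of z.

Extreme points and z = 4p - 4q:
  (0, 115/6) → z = -230/3
  (1/21, 403/21) → z = -536/7
  (0, 96/5) → z = -384/5

At the optimal vertex, p = 0 and p + 5q = 96.
Solving simultaneously gives p = 0, q = 96/5.

p = 0, q = 96/5, minimum z = -384/5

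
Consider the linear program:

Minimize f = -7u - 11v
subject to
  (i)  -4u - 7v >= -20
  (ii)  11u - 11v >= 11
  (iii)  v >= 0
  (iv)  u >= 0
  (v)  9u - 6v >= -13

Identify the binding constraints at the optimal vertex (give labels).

Extreme points and f = -7u - 11v:
  (27/11, 16/11) → f = -365/11
  (5, 0) → f = -35
  (1, 0) → f = -7

The minimum is at (5, 0). Substituting into each constraint, equality holds for (i) and (iii); the remaining constraints have slack.

(i) and (iii)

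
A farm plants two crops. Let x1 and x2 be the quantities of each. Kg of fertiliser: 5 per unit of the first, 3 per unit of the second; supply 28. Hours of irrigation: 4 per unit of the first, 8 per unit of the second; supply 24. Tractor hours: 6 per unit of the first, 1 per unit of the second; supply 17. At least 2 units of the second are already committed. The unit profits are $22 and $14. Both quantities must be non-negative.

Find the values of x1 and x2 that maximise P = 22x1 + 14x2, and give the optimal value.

x1 = 2, x2 = 2, maximum P = 72

Extreme points and P = 22x1 + 14x2:
  (0, 3) → P = 42
  (0, 2) → P = 28
  (2, 2) → P = 72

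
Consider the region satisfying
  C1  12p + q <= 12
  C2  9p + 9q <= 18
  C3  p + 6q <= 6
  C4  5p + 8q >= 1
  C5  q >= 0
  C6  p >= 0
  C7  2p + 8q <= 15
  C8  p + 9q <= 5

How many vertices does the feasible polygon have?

5

The feasible vertices (each the meet of two boundaries and inside every other half-plane) are:
  (1, 0)
  (103/107, 48/107)
  (1/5, 0)
  (0, 1/8)
  (0, 5/9)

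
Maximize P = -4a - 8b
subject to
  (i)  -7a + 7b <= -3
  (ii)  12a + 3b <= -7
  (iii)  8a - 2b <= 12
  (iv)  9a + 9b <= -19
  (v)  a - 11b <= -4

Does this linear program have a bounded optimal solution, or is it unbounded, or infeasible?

infeasible

The boundaries -7a + 7b = -3 and 9a + 9b = -19 meet at (-53/63, -80/63), but that point violates a - 11b ≤ -4. Every candidate vertex is excluded by some other constraint, so the feasible region is empty.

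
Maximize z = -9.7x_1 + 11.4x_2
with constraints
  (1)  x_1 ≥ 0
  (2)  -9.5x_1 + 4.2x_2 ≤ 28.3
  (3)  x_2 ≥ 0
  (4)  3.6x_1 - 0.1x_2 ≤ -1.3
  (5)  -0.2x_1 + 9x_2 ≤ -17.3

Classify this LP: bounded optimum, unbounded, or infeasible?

infeasible

The boundaries x_2 = 0 and -0.2x_1 + 9x_2 = -17.3 meet at (86.5, 0), but that point violates 3.6x_1 - 0.1x_2 ≤ -1.3. Every candidate vertex is excluded by some other constraint, so the feasible region is empty.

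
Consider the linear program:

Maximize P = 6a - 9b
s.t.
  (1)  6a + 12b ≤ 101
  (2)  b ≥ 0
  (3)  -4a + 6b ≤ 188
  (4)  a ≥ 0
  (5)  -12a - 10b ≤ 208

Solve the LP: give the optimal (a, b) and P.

a = 101/6, b = 0, maximum P = 101

Extreme points and P = 6a - 9b:
  (101/6, 0) → P = 101
  (0, 101/12) → P = -303/4
  (0, 0) → P = 0

At the optimal vertex, 6a + 12b = 101 and b = 0.
Solving simultaneously gives a = 101/6, b = 0.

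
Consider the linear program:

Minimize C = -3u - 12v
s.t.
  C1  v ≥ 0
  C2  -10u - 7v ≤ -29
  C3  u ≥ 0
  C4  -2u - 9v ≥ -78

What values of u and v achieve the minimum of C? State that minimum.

Vertices and C = -3u - 12v:
  (29/10, 0) → C = -87/10
  (39, 0) → C = -117
  (0, 29/7) → C = -348/7
  (0, 26/3) → C = -104

The binding constraints are v = 0 and -2u - 9v = -78.
Solving simultaneously gives u = 39, v = 0.

u = 39, v = 0, minimum C = -117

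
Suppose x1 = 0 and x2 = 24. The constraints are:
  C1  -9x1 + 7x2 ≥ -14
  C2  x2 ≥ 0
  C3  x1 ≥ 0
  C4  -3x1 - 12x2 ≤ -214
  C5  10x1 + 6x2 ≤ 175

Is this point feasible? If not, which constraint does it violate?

feasible

C1: 168 ≥ -14 ✓
C2: 24 ≥ 0 ✓
C3: 0 ≥ 0 ✓
C4: -288 ≤ -214 ✓
C5: 144 ≤ 175 ✓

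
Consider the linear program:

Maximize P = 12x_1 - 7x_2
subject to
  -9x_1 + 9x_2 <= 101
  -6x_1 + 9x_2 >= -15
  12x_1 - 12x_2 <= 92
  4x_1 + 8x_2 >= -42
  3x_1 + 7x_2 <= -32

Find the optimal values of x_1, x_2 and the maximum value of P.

x_1 = -61/23, x_2 = -79/23, maximum P = -179/23

Extreme points and P = 12x_1 - 7x_2:
  (-43/14, -26/7) → P = -76/7
  (-61/23, -79/23) → P = -179/23
  (-19/2, -1/2) → P = -221/2

The optimum lies where -6x_1 + 9x_2 = -15 and 3x_1 + 7x_2 = -32.
Solving simultaneously gives x_1 = -61/23, x_2 = -79/23.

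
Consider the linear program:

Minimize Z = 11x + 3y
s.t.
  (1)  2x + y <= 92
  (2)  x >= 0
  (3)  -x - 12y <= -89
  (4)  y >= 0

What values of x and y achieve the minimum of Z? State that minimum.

Corner points and Z = 11x + 3y:
  (0, 92) → Z = 276
  (1015/23, 86/23) → Z = 11423/23
  (0, 89/12) → Z = 89/4

The optimum lies where x = 0 and -x - 12y = -89.
Solving simultaneously gives x = 0, y = 89/12.

x = 0, y = 89/12, minimum Z = 89/4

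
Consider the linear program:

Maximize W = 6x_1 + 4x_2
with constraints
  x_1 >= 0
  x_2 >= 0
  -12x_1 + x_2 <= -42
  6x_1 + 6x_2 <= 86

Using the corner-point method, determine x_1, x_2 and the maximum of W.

Feasible corners and W = 6x_1 + 4x_2:
  (7/2, 0) → W = 21
  (43/3, 0) → W = 86
  (13/3, 10) → W = 66

x_1 = 43/3, x_2 = 0, maximum W = 86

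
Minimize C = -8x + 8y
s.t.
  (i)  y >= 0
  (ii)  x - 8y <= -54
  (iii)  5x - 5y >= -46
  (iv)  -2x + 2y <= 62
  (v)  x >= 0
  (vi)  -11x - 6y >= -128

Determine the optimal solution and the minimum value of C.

x = 350/47, y = 361/47, minimum C = 88/47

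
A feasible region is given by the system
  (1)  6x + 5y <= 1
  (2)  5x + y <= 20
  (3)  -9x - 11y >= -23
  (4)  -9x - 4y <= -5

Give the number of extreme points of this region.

3

Pairwise boundary intersections that survive every other constraint:
  (99/19, -115/19)
  (1, -1)
  (75/11, -155/11)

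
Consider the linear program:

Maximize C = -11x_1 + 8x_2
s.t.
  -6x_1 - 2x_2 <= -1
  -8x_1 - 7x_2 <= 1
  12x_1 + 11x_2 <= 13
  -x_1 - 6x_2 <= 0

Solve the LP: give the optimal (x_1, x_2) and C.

Feasible corners and C = -11x_1 + 8x_2:
  (-5/14, 11/7) → C = 33/2
  (3/17, -1/34) → C = -37/17
  (78/61, -13/61) → C = -962/61

The binding constraints are -6x_1 - 2x_2 = -1 and 12x_1 + 11x_2 = 13.
Solving simultaneously gives x_1 = -5/14, x_2 = 11/7.

x_1 = -5/14, x_2 = 11/7, maximum C = 33/2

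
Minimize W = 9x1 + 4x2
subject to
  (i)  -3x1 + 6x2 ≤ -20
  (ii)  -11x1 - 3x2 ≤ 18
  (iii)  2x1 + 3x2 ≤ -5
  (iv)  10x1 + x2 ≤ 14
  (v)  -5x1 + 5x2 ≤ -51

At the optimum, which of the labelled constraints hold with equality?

(ii) and (iv)

Corner points and W = 9x1 + 4x2:
  (60/19, -334/19) → W = -796/19
  (9/10, -93/10) → W = -291/10
  (11/5, -8) → W = -61/5

The minimum is at (60/19, -334/19). Substituting into each constraint, equality holds for (ii) and (iv); the remaining constraints have slack.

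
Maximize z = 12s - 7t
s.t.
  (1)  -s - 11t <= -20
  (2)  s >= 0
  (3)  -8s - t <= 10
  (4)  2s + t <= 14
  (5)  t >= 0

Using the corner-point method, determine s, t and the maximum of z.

Corner points and z = 12s - 7t:
  (0, 20/11) → z = -140/11
  (134/21, 26/21) → z = 1426/21
  (0, 14) → z = -98

s = 134/21, t = 26/21, maximum z = 1426/21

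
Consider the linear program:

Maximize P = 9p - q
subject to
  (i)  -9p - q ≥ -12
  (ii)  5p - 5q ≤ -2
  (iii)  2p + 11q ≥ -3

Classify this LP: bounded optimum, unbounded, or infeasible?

bounded optimum

Feasible corners and P = 9p - q:
  (29/25, 39/25) → P = 222/25
  (-37/65, -11/65) → P = -322/65
The feasible region has finitely many vertices and no improving ray; the maximum is 222/25 at (29/25, 39/25).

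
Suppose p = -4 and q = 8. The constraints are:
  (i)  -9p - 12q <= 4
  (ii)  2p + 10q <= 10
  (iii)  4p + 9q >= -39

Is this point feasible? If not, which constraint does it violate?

Constraint (ii): 2p + 10q = 72, which is not ≤ 10. All other constraints are satisfied.

not feasible — violates (ii)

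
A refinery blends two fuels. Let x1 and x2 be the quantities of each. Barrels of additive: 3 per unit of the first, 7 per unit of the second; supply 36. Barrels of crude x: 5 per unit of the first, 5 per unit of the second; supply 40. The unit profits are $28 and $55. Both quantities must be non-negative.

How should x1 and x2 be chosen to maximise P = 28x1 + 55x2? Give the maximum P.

Feasible corners and P = 28x1 + 55x2:
  (0, 0) → P = 0
  (0, 36/7) → P = 1980/7
  (8, 0) → P = 224
  (5, 3) → P = 305

x1 = 5, x2 = 3, maximum P = 305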